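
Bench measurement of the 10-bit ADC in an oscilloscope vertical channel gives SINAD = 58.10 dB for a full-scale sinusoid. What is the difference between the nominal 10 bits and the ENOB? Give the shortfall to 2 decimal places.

0.64 bits

N_eff = (58.10 − 1.76)/6.02 = 9.3588 bits.
Shortfall = 10 − 9.3588 = 0.6412 bits.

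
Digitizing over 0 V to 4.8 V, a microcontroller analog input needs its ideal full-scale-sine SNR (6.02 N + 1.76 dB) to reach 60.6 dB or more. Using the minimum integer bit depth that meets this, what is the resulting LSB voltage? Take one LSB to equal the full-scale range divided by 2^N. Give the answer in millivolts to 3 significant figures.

4.69 mV

Span = 4.8 V.
6.02 N + 1.76 ≥ 60.6 gives N ≥ 9.774, so the minimum integer is 10.
One LSB is 4.8 V / 1024 = 4.69 mV.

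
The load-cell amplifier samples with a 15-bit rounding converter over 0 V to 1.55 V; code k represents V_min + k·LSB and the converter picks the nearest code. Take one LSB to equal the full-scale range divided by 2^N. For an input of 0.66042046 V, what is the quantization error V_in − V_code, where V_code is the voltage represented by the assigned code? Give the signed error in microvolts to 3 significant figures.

−13.5 µV

Span = 1.55 V. LSB = 1.55 V / 2^15 ≈ 47.30 µV.
Position in LSBs: (0.66042046 − (0)) × 32768/1.55 = 13961.7146; rounding gives k = 13962.
V_code = V_min + k × range/2^15 = 0 + 13962 × 1.55/32768 = 0.66043395996 V.
Error = V_in − V_code = 0.66042046 − (0.66043395996) = −13.5 µV.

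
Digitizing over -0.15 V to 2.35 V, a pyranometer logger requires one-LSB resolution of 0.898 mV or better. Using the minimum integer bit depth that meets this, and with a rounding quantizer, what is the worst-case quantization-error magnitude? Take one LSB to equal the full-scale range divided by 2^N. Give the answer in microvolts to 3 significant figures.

305 µV

Full-scale range = 2.35 V − (-0.15 V) = 2.5 V.
Levels needed ≥ 2.5/0.898 mV = 2784. 2^12 = 4096 suffices, so N_min = 12.
LSB = 2.5 V ÷ 2^12 = 2.5/4096 V = 0.61035 mV.
|e|_max = LSB/2 = 305 µV.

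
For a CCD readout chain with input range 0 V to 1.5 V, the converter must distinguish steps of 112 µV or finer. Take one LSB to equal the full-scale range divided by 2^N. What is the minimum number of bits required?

14 bits

V_FS = 1.5 V.
1.5 V / 112 µV = 13390. Since 2^13 = 8192 and 2^14 = 16384, N = 14.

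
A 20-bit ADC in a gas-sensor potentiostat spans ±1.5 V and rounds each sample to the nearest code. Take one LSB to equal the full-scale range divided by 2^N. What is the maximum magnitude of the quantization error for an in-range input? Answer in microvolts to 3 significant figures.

Full-scale range = 1.5 V − (-1.5 V) = 3 V.
LSB = 3 V / 2^20 = 2.8610 µV.
|e|_max = LSB/2 = 1.43 µV.

1.43 µV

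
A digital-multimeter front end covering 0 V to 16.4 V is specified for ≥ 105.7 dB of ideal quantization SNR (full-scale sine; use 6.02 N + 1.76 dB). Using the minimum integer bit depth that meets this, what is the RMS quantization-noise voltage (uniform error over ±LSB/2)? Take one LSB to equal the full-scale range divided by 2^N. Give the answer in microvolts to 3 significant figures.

Range is 16.4 V.
Required N = ⌈(105.7 − 1.76)/6.02⌉ = ⌈17.266⌉ = 18.
One LSB is 16.4 V / 262144 = 62.561 µV.
V_rms = LSB/√12 = 18.1 µV.

18.1 µV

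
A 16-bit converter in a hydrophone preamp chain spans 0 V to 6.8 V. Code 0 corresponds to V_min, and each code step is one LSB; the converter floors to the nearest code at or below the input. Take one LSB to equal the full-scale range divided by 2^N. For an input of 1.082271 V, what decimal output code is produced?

10430

Span = 6.8 V. LSB = 6.8 V / 2^16 ≈ 103.8 µV.
code = ⌊(V_in − V_min)/LSB⌋ = ⌊(V_in − V_min) × 2^16 / range⌋
     = ⌊(1.082271 − (0)) × 65536 / 6.8⌋ = ⌊1.082271 × 65536/6.8⌋
     = ⌊10430.546⌋ = 10430.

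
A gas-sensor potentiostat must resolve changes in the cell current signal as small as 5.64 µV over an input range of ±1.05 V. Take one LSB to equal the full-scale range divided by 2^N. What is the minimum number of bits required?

The full-scale span is 1.05 − (-1.05) = 2.1 V.
Levels needed ≥ 2.1/5.64 µV = 372300. 2^19 = 524288 suffices, so N_min = 19.

19 bits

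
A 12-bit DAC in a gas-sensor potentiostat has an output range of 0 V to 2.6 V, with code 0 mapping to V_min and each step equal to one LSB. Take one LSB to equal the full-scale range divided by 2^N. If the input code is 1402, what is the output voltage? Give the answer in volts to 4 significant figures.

Full-scale range = 2.6 V. LSB = 2.6 V / 2^12.
Output = V_min + (1402/4096) × range = 0 + 0.342285 × 2.6 V
      = 0 + 0.889941 = 0.889941 V.

0.8899 V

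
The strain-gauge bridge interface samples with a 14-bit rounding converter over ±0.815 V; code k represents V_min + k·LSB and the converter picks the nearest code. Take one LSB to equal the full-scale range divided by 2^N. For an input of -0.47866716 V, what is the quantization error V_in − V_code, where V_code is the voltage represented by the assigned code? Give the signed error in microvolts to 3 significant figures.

The full-scale span is 0.815 − (-0.815) = 1.63 V. LSB = 1.63 V / 2^14 ≈ 99.49 µV.
Position in LSBs: (-0.47866716 − (-0.815)) × 16384/1.63 = 3380.6609; rounding gives k = 3381.
V_code = V_min + k × range/2^14 = -0.815 + 3381 × 1.63/16384 = -0.47863342285 V.
Error = V_in − V_code = -0.47866716 − (-0.47863342285) = −33.7 µV.

−33.7 µV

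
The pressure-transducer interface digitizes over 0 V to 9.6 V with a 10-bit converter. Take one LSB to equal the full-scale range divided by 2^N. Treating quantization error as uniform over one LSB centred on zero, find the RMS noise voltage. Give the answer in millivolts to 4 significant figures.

Range is 9.6 V.
LSB = 9.6 V / 2^10 = 9.37500 mV.
RMS of a uniform error over width LSB is LSB/√12 = 2.706 mV.

2.706 mV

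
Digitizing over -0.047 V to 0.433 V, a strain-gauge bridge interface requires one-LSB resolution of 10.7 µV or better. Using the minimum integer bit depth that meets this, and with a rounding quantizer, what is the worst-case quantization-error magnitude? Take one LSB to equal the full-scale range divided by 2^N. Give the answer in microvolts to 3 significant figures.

Span: 0.433 V − (-0.047 V) = 0.48 V.
Need 2^N ≥ 0.48 V / 10.7 µV = 44860 → N_min = 16.
One LSB is 0.48 V / 65536 = 7.3242 µV.
Max error for round-to-nearest is LSB/2 = 3.66 µV.

3.66 µV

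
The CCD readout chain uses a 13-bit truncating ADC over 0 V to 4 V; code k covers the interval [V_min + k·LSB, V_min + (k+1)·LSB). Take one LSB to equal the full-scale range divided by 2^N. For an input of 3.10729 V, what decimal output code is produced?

6363

Full-scale range = 4 V. LSB = 4 V / 2^13 ≈ 488.3 µV.
code = ⌊(V_in − V_min)/LSB⌋ = ⌊(V_in − V_min) × 2^13 / range⌋
     = ⌊(3.10729 − (0)) × 8192 / 4⌋ = ⌊3.10729 × 8192/4⌋
     = ⌊6363.730⌋ = 6363.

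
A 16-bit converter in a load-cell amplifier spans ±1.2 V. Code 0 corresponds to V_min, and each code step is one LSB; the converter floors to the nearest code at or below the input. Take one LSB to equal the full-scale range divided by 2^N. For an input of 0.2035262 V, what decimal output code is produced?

38325

The full-scale span is 1.2 − (-1.2) = 2.4 V. LSB = 2.4 V / 2^16 ≈ 36.62 µV.
(V_in − V_min) × 2^16/range = (0.2035262 − (-1.2)) × 65536/2.4 = 38325.622.
Floor → code = 38325.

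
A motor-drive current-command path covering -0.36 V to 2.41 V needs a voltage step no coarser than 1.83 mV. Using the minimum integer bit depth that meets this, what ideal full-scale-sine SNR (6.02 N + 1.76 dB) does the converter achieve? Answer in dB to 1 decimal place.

Range = 2.41 − (-0.36) = 2.77 V.
Levels needed ≥ 2.77/1.83 mV = 1514. 2^11 = 2048 suffices, so N_min = 11.
6.02(11) + 1.76 = 67.98 dB.

68.0 dB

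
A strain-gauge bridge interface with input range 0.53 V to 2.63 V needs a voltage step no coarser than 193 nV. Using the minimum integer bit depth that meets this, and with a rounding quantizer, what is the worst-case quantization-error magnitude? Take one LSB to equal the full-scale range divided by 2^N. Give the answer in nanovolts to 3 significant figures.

62.6 nV

Range = 2.63 − (0.53) = 2.1 V.
Levels needed ≥ 2.1/193 nV = 1.088e7. 2^24 = 16777216 suffices, so N_min = 24.
LSB = 2.1 V / 2^24 = 125.17 nV.
|e|_max = LSB/2 = 62.6 nV.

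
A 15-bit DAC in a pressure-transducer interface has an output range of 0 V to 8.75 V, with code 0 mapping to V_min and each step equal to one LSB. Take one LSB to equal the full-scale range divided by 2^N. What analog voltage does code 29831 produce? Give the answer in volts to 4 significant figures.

V_FS = 8.75 V. LSB = 8.75 V / 2^15.
Output = V_min + (29831/32768) × range = 0 + 0.910370 × 8.75 V
      = 0 + 7.96574 = 7.96574 V.

7.966 V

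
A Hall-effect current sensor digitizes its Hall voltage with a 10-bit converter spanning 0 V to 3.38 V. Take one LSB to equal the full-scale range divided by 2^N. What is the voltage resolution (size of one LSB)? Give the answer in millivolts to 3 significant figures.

3.30 mV

Span = 3.38 V.
2^10 = 1024 levels.
LSB = 3.38 V ÷ 2^10 = 3.38/1024 V = 3.30 mV.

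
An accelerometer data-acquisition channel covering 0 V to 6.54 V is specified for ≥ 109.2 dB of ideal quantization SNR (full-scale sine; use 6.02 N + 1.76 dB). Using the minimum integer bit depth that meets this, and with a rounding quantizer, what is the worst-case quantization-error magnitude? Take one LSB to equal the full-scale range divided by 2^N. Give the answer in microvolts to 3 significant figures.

12.5 µV

Full-scale range = 6.54 V.
Solving 6.02 N ≥ 109.2 − 1.76: N ≥ 17.847. Round up → N = 18.
Step size = 6.54/262144 V = 24.948 µV.
Max error for round-to-nearest is LSB/2 = 12.5 µV.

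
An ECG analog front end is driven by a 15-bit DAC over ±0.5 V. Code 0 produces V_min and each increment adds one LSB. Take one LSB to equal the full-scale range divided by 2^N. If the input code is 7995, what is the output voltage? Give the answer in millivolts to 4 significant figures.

Span: 0.5 V − (-0.5 V) = 1 V. LSB = 1 V / 2^15.
V_out = -0.5 + 7995 × (1/32768) V
      = -0.5 + 0.243988 = -0.256012 V.

-256.0 mV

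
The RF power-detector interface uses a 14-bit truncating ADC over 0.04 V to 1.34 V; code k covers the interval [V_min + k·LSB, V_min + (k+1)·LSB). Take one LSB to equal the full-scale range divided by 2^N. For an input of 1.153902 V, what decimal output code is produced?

Span: 1.34 V − (0.04 V) = 1.3 V. LSB = 1.3 V / 2^14 ≈ 79.35 µV.
code = ⌊(V_in − V_min)/LSB⌋ = ⌊(V_in − V_min) × 2^14 / range⌋
     = ⌊(1.153902 − (0.04)) × 16384 / 1.3⌋ = ⌊1.113902 × 16384/1.3⌋
     = ⌊14038.593⌋ = 14038.

14038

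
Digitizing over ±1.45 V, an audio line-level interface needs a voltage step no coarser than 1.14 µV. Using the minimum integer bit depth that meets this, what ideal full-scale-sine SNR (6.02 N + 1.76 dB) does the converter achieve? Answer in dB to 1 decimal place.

134.2 dB

Span: 1.45 V − (-1.45 V) = 2.9 V.
Need 2^N ≥ 2.9 V / 1.14 µV = 2.544e6 → N_min = 22.
6.02(22) + 1.76 = 134.20 dB.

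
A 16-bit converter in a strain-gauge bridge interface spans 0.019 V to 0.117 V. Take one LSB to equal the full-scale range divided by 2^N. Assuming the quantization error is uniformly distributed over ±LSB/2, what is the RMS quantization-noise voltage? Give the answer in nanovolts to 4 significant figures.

431.7 nV

Range = 0.117 − (0.019) = 0.098 V.
Step size = 0.098/65536 V = 1.49536 µV.
V_rms = LSB/√12 = 1.49536 µV / √12 = 431.7 nV.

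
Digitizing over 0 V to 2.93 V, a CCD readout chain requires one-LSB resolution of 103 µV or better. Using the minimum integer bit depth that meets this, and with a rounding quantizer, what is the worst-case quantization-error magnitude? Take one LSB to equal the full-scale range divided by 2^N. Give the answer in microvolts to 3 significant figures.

44.7 µV

V_FS = 2.93 V.
Need 2^N ≥ 2.93 V / 103 µV = 28450 → N_min = 15.
One LSB is 2.93 V / 32768 = 89.417 µV.
|e|_max = LSB/2 = 44.7 µV.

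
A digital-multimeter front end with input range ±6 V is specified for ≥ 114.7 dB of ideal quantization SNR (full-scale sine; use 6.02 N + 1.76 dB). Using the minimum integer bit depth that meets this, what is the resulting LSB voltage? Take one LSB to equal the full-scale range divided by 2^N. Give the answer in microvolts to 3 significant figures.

Range = 6 − (-6) = 12 V.
6.02 N + 1.76 ≥ 114.7 gives N ≥ 18.761, so the minimum integer is 19.
One LSB is 12 V / 524288 = 22.9 µV.

22.9 µV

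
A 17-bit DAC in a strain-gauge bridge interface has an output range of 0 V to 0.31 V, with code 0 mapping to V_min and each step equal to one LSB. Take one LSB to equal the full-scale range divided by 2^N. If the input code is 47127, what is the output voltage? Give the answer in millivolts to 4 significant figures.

V_FS = 0.31 V. LSB = 0.31 V / 2^17.
V_out = 0 + 47127 × (0.31/131072) V
      = 0 V + 0.111461 V = 0.111461 V.

111.5 mV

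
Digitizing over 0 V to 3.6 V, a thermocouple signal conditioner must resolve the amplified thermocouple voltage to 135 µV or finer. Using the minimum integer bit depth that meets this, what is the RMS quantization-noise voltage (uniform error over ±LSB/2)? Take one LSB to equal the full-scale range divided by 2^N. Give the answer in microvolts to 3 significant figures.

Range is 3.6 V.
3.6 V / 135 µV = 26670. Since 2^14 = 16384 and 2^15 = 32768, N = 15.
One LSB is 3.6 V / 32768 = 109.86 µV.
V_rms = LSB/√12 = 31.7 µV.

31.7 µV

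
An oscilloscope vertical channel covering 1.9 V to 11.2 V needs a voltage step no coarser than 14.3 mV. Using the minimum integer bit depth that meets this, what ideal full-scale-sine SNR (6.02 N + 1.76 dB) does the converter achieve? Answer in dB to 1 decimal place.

62.0 dB

Span: 11.2 V − (1.9 V) = 9.3 V.
Need 2^N ≥ 9.3 V / 14.3 mV = 650.3 → N_min = 10.
6.02(10) + 1.76 = 61.96 dB.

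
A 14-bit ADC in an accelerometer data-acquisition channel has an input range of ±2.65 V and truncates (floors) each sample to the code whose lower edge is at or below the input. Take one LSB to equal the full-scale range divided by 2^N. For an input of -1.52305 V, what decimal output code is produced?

3483

The full-scale span is 2.65 − (-2.65) = 5.3 V. LSB = 5.3 V / 2^14 ≈ 323.5 µV.
code = ⌊(V_in − V_min)/LSB⌋ = ⌊(V_in − V_min) × 2^14 / range⌋
     = ⌊(-1.52305 − (-2.65)) × 16384 / 5.3⌋ = ⌊1.12695 × 16384/5.3⌋
     = ⌊3483.764⌋ = 3483.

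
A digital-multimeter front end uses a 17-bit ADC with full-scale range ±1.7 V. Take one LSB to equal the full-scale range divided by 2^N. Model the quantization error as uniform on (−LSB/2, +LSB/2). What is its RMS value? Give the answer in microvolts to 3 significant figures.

7.49 µV

Span: 1.7 V − (-1.7 V) = 3.4 V.
Step size = 3.4/131072 V = 25.940 µV.
V_rms = LSB/√12 = 25.940 µV / √12 = 7.49 µV.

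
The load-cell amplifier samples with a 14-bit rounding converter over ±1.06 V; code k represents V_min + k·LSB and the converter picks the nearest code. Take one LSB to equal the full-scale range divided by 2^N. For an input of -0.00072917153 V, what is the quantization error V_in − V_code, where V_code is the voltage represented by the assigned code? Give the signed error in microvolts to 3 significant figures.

+47.2 µV

The full-scale span is 1.06 − (-1.06) = 2.12 V. LSB = 2.12 V / 2^14 ≈ 129.4 µV.
Position in LSBs: (-0.00072917153 − (-1.06)) × 16384/2.12 = 8186.3647; rounding gives k = 8186.
V_code = -1.06 + (8186/16384) × 2.12 = -0.00077636718750 V.
Error = V_in − V_code = -0.00072917153 − (-0.00077636718750) = +47.2 µV.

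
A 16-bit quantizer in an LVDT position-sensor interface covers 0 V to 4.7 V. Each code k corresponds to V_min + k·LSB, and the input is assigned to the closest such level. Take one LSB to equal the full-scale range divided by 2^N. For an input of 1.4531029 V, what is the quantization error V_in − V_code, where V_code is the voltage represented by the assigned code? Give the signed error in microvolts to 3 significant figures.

V_FS = 4.7 V. LSB = 4.7 V / 2^16 ≈ 71.72 µV.
(V_in − V_min)/LSB = (1.4531029 − (0)) × 65536/4.7 = 20261.8195 → nearest code k = 20262.
V_code = V_min + k × range/2^16 = 0 + 20262 × 4.7/65536 = 1.4531158447 V.
e = 1.4531029 − (1.4531158447) = −12.9 µV.

−12.9 µV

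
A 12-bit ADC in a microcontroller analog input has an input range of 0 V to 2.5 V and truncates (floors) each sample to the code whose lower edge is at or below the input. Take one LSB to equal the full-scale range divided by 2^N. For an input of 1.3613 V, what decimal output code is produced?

2230

V_FS = 2.5 V. LSB = 2.5 V / 2^12 ≈ 0.6104 mV.
V_in − V_min = 1.3613 − (0) = 1.3613 V.
Divide by LSB: 1.3613 × 4096/2.5 = 2230.3539.
Truncating gives code 2230.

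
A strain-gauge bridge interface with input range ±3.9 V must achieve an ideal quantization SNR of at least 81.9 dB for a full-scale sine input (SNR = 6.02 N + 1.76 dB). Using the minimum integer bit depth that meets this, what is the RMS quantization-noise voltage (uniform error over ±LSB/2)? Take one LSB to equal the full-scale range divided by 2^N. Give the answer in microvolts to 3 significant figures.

The full-scale span is 3.9 − (-3.9) = 7.8 V.
Solving 6.02 N ≥ 81.9 − 1.76: N ≥ 13.312. Round up → N = 14.
LSB = 7.8 V ÷ 2^14 = 7.8/16384 V = 476.07 µV.
RMS noise = LSB/√12 = 137 µV.

137 µV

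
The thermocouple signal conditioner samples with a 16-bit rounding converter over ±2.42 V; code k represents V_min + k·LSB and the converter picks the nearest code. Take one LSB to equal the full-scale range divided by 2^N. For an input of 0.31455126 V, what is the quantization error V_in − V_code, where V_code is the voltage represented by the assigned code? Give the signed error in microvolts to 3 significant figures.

+13.3 µV

Span: 2.42 V − (-2.42 V) = 4.84 V. LSB = 4.84 V / 2^16 ≈ 73.85 µV.
Position in LSBs: (0.31455126 − (-2.42)) × 65536/4.84 = 37027.1800; rounding gives k = 37027.
Reconstructed level: -2.42 + 37027 × 4.84/65536 V = 0.31453796387 V.
e = 0.31455126 − (0.31453796387) = +13.3 µV.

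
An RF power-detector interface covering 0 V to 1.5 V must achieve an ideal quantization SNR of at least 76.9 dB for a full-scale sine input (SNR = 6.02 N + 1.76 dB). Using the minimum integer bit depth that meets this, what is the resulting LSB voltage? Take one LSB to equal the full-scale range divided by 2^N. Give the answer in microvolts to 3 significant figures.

183 µV

V_FS = 1.5 V.
N ≥ (76.9 − 1.76)/6.02 = 12.482 → N_min = 13.
LSB = 1.5 V / 2^13 = 183 µV.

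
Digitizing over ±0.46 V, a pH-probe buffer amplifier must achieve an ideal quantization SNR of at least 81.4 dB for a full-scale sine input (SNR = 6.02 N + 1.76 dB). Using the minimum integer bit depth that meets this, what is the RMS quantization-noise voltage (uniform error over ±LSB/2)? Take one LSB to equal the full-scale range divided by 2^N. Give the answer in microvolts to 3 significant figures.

16.2 µV

The full-scale span is 0.46 − (-0.46) = 0.92 V.
6.02 N + 1.76 ≥ 81.4 gives N ≥ 13.229, so the minimum integer is 14.
LSB = 0.92 V / 2^14 = 56.152 µV.
RMS noise = LSB/√12 = 16.2 µV.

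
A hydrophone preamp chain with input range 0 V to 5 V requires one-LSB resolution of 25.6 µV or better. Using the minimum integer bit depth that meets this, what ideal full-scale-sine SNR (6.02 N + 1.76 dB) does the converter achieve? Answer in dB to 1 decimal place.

110.1 dB

Span = 5 V.
5 V / 25.6 µV = 195300. Since 2^17 = 131072 and 2^18 = 262144, N = 18.
SNR = 6.02 × 18 + 1.76 = 110.12 dB.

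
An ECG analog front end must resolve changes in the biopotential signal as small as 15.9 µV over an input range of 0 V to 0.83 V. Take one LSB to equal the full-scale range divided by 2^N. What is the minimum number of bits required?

16 bits

Span = 0.83 V.
Levels needed ≥ 0.83/15.9 µV = 52200. 2^16 = 65536 suffices, so N_min = 16.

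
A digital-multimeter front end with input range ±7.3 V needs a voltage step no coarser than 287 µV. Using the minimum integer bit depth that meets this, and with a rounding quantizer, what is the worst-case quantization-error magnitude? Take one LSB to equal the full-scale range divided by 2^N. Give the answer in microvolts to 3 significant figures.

111 µV

Full-scale range = 7.3 V − (-7.3 V) = 14.6 V.
14.6 V / 287 µV = 50870. Since 2^15 = 32768 and 2^16 = 65536, N = 16.
One LSB is 14.6 V / 65536 = 222.78 µV.
Max error for round-to-nearest is LSB/2 = 111 µV.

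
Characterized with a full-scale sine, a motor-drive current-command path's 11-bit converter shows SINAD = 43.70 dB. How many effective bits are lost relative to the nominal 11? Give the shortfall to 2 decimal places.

N_eff = (43.70 − 1.76)/6.02 = 6.9668 bits.
Shortfall = 11 − 6.9668 = 4.0332 bits.

4.03 bits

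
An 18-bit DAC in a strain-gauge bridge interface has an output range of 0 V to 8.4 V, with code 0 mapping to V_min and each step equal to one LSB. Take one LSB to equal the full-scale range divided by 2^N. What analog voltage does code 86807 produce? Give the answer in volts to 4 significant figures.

Full-scale range = 8.4 V. LSB = 8.4 V / 2^18.
V_out = V_min + code × LSB = 0 V + 86807 × 8.4 V / 262144
      = 0 V + 2.78160 V = 2.78160 V.

2.782 V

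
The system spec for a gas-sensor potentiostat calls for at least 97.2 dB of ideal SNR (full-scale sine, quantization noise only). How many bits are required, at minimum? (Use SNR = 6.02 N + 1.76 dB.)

16 bits

Required N = ⌈(97.2 − 1.76)/6.02⌉ = ⌈15.854⌉ = 16.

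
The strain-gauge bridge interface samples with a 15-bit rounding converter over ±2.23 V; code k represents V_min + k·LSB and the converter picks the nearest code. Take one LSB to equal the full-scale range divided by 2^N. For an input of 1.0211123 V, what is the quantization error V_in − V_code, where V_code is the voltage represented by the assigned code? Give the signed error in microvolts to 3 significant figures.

Range = 2.23 − (-2.23) = 4.46 V. LSB = 4.46 V / 2^15 ≈ 136.1 µV.
Position in LSBs: (1.0211123 − (-2.23)) × 32768/4.46 = 23886.1991; rounding gives k = 23886.
V_code = V_min + k × range/2^15 = -2.23 + 23886 × 4.46/32768 = 1.0210852051 V.
e = 1.0211123 − (1.0210852051) = +27.1 µV.

+27.1 µV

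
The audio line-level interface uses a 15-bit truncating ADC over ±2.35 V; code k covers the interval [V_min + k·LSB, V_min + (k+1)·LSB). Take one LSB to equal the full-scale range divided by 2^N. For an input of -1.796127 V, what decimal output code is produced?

Range = 2.35 − (-2.35) = 4.7 V. LSB = 4.7 V / 2^15 ≈ 143.4 µV.
V_in − V_min = -1.796127 − (-2.35) = 0.553873 V.
Divide by LSB: 0.553873 × 32768/4.7 = 3861.5554.
Truncating gives code 3861.

3861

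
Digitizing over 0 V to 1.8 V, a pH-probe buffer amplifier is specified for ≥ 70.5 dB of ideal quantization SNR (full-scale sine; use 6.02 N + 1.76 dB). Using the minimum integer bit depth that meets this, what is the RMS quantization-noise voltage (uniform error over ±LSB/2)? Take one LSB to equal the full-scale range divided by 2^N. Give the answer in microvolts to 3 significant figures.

Span = 1.8 V.
Solving 6.02 N ≥ 70.5 − 1.76: N ≥ 11.419. Round up → N = 12.
Step size = 1.8/4096 V = 439.45 µV.
V_rms = LSB/√12 = 127 µV.

127 µV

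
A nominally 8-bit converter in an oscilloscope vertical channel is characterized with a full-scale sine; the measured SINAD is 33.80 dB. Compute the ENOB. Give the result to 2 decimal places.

(33.80 − 1.76) / 6.02 = 32.04/6.02 = 5.3223 effective bits.

5.32 bits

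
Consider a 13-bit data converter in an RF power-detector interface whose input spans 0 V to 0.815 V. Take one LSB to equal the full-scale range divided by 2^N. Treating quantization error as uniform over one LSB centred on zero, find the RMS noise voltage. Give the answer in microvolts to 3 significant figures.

28.7 µV

V_FS = 0.815 V.
LSB = 0.815 V ÷ 2^13 = 0.815/8192 V = 99.487 µV.
RMS of a uniform error over width LSB is LSB/√12 = 28.7 µV.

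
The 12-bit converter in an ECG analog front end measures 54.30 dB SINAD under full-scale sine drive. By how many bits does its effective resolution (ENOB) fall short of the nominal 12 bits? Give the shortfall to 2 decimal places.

3.27 bits

N_eff = (54.30 − 1.76)/6.02 = 8.7276 bits.
12 − 8.7276 = 3.27 bits below nominal.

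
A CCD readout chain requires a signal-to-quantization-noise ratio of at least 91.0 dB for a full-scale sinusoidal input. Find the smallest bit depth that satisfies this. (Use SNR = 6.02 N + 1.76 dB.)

6.02 N + 1.76 ≥ 91.0 gives N ≥ 14.824, so the minimum integer is 15.

15 bits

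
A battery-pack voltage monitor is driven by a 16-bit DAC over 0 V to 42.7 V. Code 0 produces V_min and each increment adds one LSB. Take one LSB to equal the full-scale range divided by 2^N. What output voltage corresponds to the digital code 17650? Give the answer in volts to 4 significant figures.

11.50 V

V_FS = 42.7 V. LSB = 42.7 V / 2^16.
V_out = V_min + code × LSB = 0 V + 17650 × 42.7 V / 65536
      = 0 V + 11.4999 V = 11.4999 V.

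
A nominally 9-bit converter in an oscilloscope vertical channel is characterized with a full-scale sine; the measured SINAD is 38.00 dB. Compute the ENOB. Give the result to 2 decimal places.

6.02 bits

ENOB = (38.00 − 1.76)/6.02 = 6.0199 bits.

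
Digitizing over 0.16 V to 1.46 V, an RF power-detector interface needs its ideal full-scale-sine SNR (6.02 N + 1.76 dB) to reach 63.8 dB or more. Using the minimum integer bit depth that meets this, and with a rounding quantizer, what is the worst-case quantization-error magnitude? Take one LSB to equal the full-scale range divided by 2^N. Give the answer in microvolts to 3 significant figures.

Range = 1.46 − (0.16) = 1.3 V.
N ≥ (63.8 − 1.76)/6.02 = 10.306 → N_min = 11.
Step size = 1.3/2048 V = 0.63477 mV.
Max error for round-to-nearest is LSB/2 = 317 µV.

317 µV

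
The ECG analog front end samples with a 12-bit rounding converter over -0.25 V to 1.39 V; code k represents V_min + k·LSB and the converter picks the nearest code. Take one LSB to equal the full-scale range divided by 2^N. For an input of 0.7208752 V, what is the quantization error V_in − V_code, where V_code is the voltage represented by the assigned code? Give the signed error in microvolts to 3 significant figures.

−72.1 µV

The full-scale span is 1.39 − (-0.25) = 1.64 V. LSB = 1.64 V / 2^12 ≈ 400.4 µV.
(0.7208752 − (-0.25)) / LSB = 0.9708752 × 4096/1.64 = 2424.8200. Nearest integer: k = 2425.
V_code = -0.25 + (2425/4096) × 1.64 = 0.7209472656 V.
Error = V_in − V_code = 0.7208752 − (0.7209472656) = −72.1 µV.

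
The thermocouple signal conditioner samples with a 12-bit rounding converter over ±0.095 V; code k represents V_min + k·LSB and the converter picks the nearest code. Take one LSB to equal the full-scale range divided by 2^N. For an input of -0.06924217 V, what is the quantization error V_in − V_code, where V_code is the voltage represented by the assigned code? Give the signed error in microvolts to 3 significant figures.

+13.2 µV

Range = 0.095 − (-0.095) = 0.19 V. LSB = 0.19 V / 2^12 ≈ 46.39 µV.
(-0.06924217 − (-0.095)) / LSB = 0.02575783 × 4096/0.19 = 555.2846. Nearest integer: k = 555.
V_code = V_min + k × range/2^12 = -0.095 + 555 × 0.19/4096 = -0.06925537109 V.
e = -0.06924217 − (-0.06925537109) = +13.2 µV.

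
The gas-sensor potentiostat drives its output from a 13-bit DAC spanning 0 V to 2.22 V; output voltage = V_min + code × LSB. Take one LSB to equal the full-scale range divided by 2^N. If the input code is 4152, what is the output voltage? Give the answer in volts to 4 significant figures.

V_FS = 2.22 V. LSB = 2.22 V / 2^13.
V_out = V_min + code × LSB = 0 V + 4152 × 2.22 V / 8192
      = 0 V + 1.12518 V = 1.12518 V.

1.125 V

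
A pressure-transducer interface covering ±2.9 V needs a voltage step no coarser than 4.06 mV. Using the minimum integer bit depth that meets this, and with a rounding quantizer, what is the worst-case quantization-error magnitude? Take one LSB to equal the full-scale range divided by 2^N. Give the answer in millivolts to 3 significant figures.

1.42 mV

The full-scale span is 2.9 − (-2.9) = 5.8 V.
Required number of levels: 5.8/4.06 mV = 1428.6; smallest N with 2^N ≥ that is 11.
LSB = 5.8 V ÷ 2^11 = 5.8/2048 V = 2.8320 mV.
Max error for round-to-nearest is LSB/2 = 1.42 mV.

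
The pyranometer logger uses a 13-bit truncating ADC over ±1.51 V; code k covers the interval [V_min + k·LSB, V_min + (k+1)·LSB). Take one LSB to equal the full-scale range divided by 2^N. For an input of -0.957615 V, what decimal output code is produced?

1498

Full-scale range = 1.51 V − (-1.51 V) = 3.02 V. LSB = 3.02 V / 2^13 ≈ 368.7 µV.
(V_in − V_min) × 2^13/range = (-0.957615 − (-1.51)) × 8192/3.02 = 1498.390.
Floor → code = 1498.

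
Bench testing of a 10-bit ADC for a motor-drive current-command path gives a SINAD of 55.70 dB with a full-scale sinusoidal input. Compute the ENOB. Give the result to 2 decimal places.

8.96 bits

ENOB = (55.70 − 1.76)/6.02 = 8.9601 bits.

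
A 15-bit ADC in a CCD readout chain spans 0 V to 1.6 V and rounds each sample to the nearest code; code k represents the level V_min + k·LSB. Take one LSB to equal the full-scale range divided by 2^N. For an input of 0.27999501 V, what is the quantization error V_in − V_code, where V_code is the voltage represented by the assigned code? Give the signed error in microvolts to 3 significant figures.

Full-scale range = 1.6 V. LSB = 1.6 V / 2^15 ≈ 48.83 µV.
(V_in − V_min)/LSB = (0.27999501 − (0)) × 32768/1.6 = 5734.2978 → nearest code k = 5734.
Reconstructed level: 0 + 5734 × 1.6/32768 V = 0.27998046875 V.
V_in − V_code = 0.27999501 − (0.27998046875) = +14.5 µV.

+14.5 µV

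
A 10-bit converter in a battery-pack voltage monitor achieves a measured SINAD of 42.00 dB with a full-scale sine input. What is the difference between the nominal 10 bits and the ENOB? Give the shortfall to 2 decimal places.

N_eff = (42.00 − 1.76)/6.02 = 6.6844 bits.
Lost resolution: 10 − 6.6844 = 3.3156 bits.

3.32 bits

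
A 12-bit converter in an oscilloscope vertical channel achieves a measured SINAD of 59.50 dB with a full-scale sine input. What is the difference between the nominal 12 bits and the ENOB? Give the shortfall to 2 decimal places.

N_eff = (59.50 − 1.76)/6.02 = 9.5914 bits.
Shortfall = 12 − 9.5914 = 2.4086 bits.

2.41 bits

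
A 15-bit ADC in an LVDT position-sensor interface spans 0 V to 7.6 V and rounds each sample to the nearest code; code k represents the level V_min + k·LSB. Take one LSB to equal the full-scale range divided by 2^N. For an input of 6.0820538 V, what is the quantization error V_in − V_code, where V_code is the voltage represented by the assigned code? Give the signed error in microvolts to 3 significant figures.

+59.2 µV

Full-scale range = 7.6 V. LSB = 7.6 V / 2^15 ≈ 231.9 µV.
(6.0820538 − (0)) / LSB = 6.0820538 × 32768/7.6 = 26223.2551. Nearest integer: k = 26223.
V_code = V_min + k × range/2^15 = 0 + 26223 × 7.6/32768 = 6.0819946289 V.
V_in − V_code = 6.0820538 − (6.0819946289) = +59.2 µV.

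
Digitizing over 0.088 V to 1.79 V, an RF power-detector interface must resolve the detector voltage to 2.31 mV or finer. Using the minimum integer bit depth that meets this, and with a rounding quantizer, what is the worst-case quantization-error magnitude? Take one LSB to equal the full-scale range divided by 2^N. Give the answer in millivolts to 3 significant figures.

0.831 mV

Span: 1.79 V − (0.088 V) = 1.702 V.
Need 2^N ≥ 1.702 V / 2.31 mV = 736.8 → N_min = 10.
One LSB is 1.702 V / 1024 = 1.6621 mV.
Half an LSB is 0.831 mV.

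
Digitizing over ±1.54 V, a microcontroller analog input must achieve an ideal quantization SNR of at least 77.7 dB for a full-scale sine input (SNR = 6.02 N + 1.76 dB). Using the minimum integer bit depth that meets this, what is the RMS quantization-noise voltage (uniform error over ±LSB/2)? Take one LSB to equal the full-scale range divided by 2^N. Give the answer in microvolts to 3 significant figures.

Full-scale range = 1.54 V − (-1.54 V) = 3.08 V.
6.02 N + 1.76 ≥ 77.7 gives N ≥ 12.615, so the minimum integer is 13.
LSB = 3.08 V / 2^13 = 375.98 µV.
σ_q = LSB/√12 = 375.98 µV/3.4641 = 109 µV.

109 µV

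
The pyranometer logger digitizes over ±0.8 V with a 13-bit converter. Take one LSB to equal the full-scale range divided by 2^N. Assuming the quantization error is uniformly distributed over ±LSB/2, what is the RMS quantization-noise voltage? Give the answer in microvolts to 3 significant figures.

Range = 0.8 − (-0.8) = 1.6 V.
LSB = 1.6 V / 2^13 = 195.31 µV.
σ_q = LSB/√12 = 195.31 µV/3.4641 = 56.4 µV.

56.4 µV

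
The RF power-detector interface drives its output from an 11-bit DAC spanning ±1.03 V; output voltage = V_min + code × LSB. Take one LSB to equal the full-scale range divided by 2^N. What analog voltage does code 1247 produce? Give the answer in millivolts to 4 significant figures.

Span: 1.03 V − (-1.03 V) = 2.06 V. LSB = 2.06 V / 2^11.
V_out = V_min + code × LSB = -1.03 V + 1247 × 2.06 V / 2048
      = -1.03 V + 1.25431 V = 0.224307 V.

224.3 mV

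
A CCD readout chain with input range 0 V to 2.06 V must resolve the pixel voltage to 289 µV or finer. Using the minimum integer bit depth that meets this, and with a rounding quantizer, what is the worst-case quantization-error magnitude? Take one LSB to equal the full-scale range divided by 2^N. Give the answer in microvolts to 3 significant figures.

Range is 2.06 V.
Levels needed ≥ 2.06/289 µV = 7128. 2^13 = 8192 suffices, so N_min = 13.
LSB = 2.06 V / 2^13 = 251.46 µV.
Half an LSB is 126 µV.

126 µV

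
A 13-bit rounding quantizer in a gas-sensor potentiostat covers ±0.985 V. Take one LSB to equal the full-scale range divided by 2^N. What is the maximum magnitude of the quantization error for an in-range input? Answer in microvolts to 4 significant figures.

120.2 µV

Range = 0.985 − (-0.985) = 1.97 V.
Step size = 1.97/8192 V = 240.479 µV.
A rounding quantizer has |error| ≤ LSB/2 = 120.2 µV.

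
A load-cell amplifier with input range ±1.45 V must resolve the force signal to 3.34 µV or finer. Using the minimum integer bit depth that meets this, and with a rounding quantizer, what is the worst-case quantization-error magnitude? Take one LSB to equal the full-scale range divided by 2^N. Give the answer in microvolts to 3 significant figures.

Span: 1.45 V − (-1.45 V) = 2.9 V.
Required number of levels: 2.9/3.34 µV = 868260; smallest N with 2^N ≥ that is 20.
Step size = 2.9/1048576 V = 2.7657 µV.
Half an LSB is 1.38 µV.

1.38 µV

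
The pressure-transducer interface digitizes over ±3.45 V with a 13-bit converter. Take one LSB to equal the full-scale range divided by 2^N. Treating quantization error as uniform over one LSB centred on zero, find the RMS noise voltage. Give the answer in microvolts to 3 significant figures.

243 µV

Range = 3.45 − (-3.45) = 6.9 V.
LSB = 6.9 V ÷ 2^13 = 6.9/8192 V = 0.84229 mV.
σ_q = LSB/√12 = 0.84229 mV/3.4641 = 243 µV.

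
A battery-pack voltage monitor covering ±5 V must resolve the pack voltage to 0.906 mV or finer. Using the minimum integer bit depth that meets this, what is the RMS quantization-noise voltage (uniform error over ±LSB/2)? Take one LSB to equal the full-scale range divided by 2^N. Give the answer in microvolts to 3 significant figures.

176 µV

Span: 5 V − (-5 V) = 10 V.
10 V / 0.906 mV = 11040. Since 2^13 = 8192 and 2^14 = 16384, N = 14.
One LSB is 10 V / 16384 = 0.61035 mV.
V_rms = LSB/√12 = 176 µV.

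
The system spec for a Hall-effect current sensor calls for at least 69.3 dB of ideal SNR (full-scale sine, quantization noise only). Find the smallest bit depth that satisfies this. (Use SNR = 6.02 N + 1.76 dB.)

12 bits

6.02 N + 1.76 ≥ 69.3 gives N ≥ 11.219, so the minimum integer is 12.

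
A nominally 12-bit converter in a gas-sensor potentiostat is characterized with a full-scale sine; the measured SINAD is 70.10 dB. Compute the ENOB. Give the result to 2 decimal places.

11.35 bits

(70.10 − 1.76) / 6.02 = 68.34/6.02 = 11.3522 effective bits.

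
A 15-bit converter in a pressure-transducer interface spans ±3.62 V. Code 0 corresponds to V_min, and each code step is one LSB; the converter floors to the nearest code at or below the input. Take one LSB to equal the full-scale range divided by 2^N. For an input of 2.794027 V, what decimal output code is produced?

29029

Range = 3.62 − (-3.62) = 7.24 V. LSB = 7.24 V / 2^15 ≈ 220.9 µV.
V_in − V_min = 2.794027 − (-3.62) = 6.414027 V.
Divide by LSB: 6.414027 × 32768/7.24 = 29029.6736.
Truncating gives code 29029.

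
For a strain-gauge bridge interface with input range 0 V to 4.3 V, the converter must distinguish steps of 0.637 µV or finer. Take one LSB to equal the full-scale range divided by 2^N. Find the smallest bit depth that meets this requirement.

23 bits

Full-scale range = 4.3 V.
4.3 V / 0.637 µV = 6.750e6. Since 2^22 = 4194304 and 2^23 = 8388608, N = 23.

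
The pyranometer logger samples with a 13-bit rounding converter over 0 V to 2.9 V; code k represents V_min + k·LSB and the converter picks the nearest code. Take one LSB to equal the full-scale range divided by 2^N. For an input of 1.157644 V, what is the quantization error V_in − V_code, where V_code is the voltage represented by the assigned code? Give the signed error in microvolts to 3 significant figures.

V_FS = 2.9 V. LSB = 2.9 V / 2^13 ≈ 354.0 µV.
(V_in − V_min)/LSB = (1.157644 − (0)) × 8192/2.9 = 3270.1447 → nearest code k = 3270.
Reconstructed level: 0 + 3270 × 2.9/8192 V = 1.157592773 V.
V_in − V_code = 1.157644 − (1.157592773) = +51.2 µV.

+51.2 µV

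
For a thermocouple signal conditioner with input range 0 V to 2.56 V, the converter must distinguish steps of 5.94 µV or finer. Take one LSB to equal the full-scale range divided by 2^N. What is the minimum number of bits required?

19 bits

Range is 2.56 V.
Levels needed ≥ 2.56/5.94 µV = 431000. 2^19 = 524288 suffices, so N_min = 19.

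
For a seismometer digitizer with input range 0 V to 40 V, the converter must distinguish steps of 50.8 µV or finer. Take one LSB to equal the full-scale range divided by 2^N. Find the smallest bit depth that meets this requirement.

Span = 40 V.
Need 2^N ≥ 40 V / 50.8 µV = 787400 → N_min = 20.

20 bits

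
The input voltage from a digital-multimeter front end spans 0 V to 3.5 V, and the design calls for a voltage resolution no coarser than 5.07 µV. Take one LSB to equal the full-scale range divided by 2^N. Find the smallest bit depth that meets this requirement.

Range is 3.5 V.
Need 2^N ≥ 3.5 V / 5.07 µV = 690300 → N_min = 20.

20 bits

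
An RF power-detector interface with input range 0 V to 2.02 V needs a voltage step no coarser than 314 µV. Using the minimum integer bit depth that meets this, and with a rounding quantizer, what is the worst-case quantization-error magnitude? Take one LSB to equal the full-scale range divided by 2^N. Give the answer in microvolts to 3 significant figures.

123 µV

Span = 2.02 V.
2.02 V / 314 µV = 6433. Since 2^12 = 4096 and 2^13 = 8192, N = 13.
LSB = 2.02 V / 2^13 = 246.58 µV.
|e|_max = LSB/2 = 123 µV.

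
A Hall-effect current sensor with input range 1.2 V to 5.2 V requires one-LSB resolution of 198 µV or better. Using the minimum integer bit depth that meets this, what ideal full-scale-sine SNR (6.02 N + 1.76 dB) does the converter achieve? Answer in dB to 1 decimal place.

92.1 dB

Span: 5.2 V − (1.2 V) = 4 V.
Required number of levels: 4/198 µV = 20202; smallest N with 2^N ≥ that is 15.
6.02(15) + 1.76 = 92.06 dB.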